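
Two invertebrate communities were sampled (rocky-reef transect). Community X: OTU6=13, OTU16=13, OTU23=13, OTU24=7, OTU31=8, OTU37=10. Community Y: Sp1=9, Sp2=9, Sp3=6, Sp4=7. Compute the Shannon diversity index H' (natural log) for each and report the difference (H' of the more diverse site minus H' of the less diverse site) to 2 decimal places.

Community X: N=64, proportions 0.2031, 0.2031, 0.2031, 0.1094, 0.125, 0.1562, giving H' = 1.7633 (working shown to 4 dp, full precision carried).
Community Y: N=31, proportions 0.2903, 0.2903, 0.1935, 0.2258, giving H' = 1.3720.
Difference = |1.7633 − 1.3720| = 0.3913, i.e. 0.39 to 2 decimal places.

0.39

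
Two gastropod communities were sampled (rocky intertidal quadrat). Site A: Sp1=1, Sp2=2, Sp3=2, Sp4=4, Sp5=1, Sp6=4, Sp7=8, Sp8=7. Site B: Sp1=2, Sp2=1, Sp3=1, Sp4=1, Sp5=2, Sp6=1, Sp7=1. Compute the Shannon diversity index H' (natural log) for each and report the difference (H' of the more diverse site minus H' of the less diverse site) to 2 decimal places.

0.04

Site A: N=29, proportions 0.03448, 0.06897, 0.06897, 0.13793, 0.03448, 0.13793, 0.27586, 0.24138, giving H' = 1.84592 (working shown to 5 dp, full precision carried).
Site B: N=9, proportions 0.22222, 0.11111, 0.11111, 0.11111, 0.22222, 0.11111, 0.11111, giving H' = 1.88916.
Difference = |1.84592 − 1.88916| = 0.04324, i.e. 0.04 to 2 decimal places.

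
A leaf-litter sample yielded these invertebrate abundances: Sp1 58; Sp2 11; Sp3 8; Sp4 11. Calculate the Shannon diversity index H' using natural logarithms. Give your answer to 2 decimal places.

Total N = 58+11+8+11 = 88, so the proportions are 0.6591, 0.125, 0.0909, 0.125 (working shown to 4 dp, full precision carried).
Each pᵢ ln pᵢ term: 0.6591×(-0.4169)=-0.2748, 0.125×(-2.0794)=-0.2599, 0.0909×(-2.3979)=-0.2180, 0.125×(-2.0794)=-0.2599.
Sum = -1.0126, so H' = 1.01.

1.01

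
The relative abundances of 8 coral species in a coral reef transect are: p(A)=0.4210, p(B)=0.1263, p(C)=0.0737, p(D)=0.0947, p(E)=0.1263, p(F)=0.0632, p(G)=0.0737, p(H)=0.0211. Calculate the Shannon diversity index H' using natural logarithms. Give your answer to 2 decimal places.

1.75

Each pᵢ ln pᵢ term (working shown to 4 dp, full precision carried): 0.421×(-0.8651)=-0.3642, 0.1263×(-2.0691)=-0.2613, 0.0737×(-2.6078)=-0.1922, 0.0947×(-2.3570)=-0.2232, 0.1263×(-2.0691)=-0.2613, 0.0632×(-2.7615)=-0.1745, 0.0737×(-2.6078)=-0.1922, 0.0211×(-3.8585)=-0.0814.
Sum = -1.7504, so H' = 1.75.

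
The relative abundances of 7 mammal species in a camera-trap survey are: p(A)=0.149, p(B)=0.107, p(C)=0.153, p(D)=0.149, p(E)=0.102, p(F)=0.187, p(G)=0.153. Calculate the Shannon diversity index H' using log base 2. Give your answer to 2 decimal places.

2.78

Each pᵢ log₂ pᵢ term (working shown to 4 dp, full precision carried): 0.149×(-2.7466)=-0.4092, 0.107×(-3.2243)=-0.3450, 0.153×(-2.7084)=-0.4144, 0.149×(-2.7466)=-0.4092, 0.102×(-3.2934)=-0.3359, 0.187×(-2.4189)=-0.4523, 0.153×(-2.7084)=-0.4144.
Sum = -2.7805, so H' = 2.78.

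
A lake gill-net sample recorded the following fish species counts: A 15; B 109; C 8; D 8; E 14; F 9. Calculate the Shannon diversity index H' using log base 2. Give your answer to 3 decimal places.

Total N = 15+109+8+8+14+9 = 163, so the proportions are 0.09202, 0.66871, 0.04908, 0.04908, 0.08589, 0.05521 (working shown to 5 dp, full precision carried).
Each pᵢ log₂ pᵢ term: 0.09202×(-3.44184)=-0.31673, 0.66871×(-0.58054)=-0.38822, 0.04908×(-4.34873)=-0.21343, 0.04908×(-4.34873)=-0.21343, 0.08589×(-3.54137)=-0.30417, 0.05521×(-4.17880)=-0.23073.
Sum = -1.66672, so H' = 1.667.

1.667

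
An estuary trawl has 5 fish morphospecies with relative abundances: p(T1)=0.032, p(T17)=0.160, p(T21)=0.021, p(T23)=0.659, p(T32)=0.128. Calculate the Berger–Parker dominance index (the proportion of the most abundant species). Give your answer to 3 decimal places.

0.659

The largest proportion is 0.659, i.e. d = 0.659 to 3 decimal places.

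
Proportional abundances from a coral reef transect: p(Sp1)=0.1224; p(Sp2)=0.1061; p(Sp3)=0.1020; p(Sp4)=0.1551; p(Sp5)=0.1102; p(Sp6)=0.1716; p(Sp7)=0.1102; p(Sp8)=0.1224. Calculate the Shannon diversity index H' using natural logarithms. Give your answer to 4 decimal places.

Each pᵢ ln pᵢ term (working shown to 6 dp, full precision carried): 0.1224×(-2.100461)=-0.257096, 0.1061×(-2.243373)=-0.238022, 0.102×(-2.282782)=-0.232844, 0.1551×(-1.863685)=-0.289058, 0.1102×(-2.205458)=-0.243042, 0.1716×(-1.762589)=-0.302460, 0.1102×(-2.205458)=-0.243042, 0.1224×(-2.100461)=-0.257096.
Sum = -2.062659, so H' = 2.0627.

2.0627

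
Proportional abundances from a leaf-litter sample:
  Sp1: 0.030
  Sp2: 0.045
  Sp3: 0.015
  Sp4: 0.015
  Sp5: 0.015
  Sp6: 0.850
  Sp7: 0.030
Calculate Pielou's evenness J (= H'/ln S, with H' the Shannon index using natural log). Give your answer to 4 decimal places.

H' = −Σ pᵢ ln pᵢ = −((-0.105197) + (-0.139549) + (-0.062996) + (-0.062996) + (-0.062996) + (-0.138141) + (-0.105197)) = 0.677070 (working shown to 6 dp, full precision carried).
With S = 7 species, ln S = 1.945910, so J = 0.677070/1.945910 = 0.347945, i.e. 0.3479 to 4 decimal places.

0.3479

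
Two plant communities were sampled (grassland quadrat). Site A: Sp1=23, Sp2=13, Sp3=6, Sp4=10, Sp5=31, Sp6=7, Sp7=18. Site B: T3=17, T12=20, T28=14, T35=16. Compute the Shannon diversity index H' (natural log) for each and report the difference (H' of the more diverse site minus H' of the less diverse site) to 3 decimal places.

0.421

Site A: N=108, proportions 0.21296, 0.12037, 0.05556, 0.09259, 0.28704, 0.06481, 0.16667, giving H' = 1.79936 (working shown to 5 dp, full precision carried).
Site B: N=67, proportions 0.25373, 0.29851, 0.20896, 0.23881, giving H' = 1.37801.
Difference = |1.79936 − 1.37801| = 0.42135, i.e. 0.421 to 3 decimal places.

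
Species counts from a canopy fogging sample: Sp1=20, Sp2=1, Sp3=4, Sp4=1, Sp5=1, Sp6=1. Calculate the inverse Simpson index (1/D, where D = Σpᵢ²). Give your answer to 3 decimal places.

1.867

Total N = 20+1+4+1+1+1 = 28, so the proportions are 0.714286, 0.035714, 0.142857, 0.035714, 0.035714, 0.035714 (working shown to 6 dp, full precision carried).
D = 0.714286² + 0.035714² + 0.142857² + 0.035714² + 0.035714² + 0.035714² = 0.510204 + 0.001276 + 0.020408 + 0.001276 + 0.001276 + 0.001276 = 0.535714.
So 1/D = 1.86667, i.e. 1.867 to 3 decimal places.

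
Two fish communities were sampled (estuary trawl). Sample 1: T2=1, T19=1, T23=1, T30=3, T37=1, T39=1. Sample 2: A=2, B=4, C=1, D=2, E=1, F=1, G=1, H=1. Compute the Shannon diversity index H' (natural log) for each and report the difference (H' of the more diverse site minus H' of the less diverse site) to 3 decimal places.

0.258

Sample 1: N=8, proportions 0.125, 0.125, 0.125, 0.375, 0.125, 0.125, giving H' = 1.66746 (working shown to 5 dp, full precision carried).
Sample 2: N=13, proportions 0.15385, 0.30769, 0.07692, 0.15385, 0.07692, 0.07692, 0.07692, 0.07692, giving H' = 1.92512.
Difference = |1.66746 − 1.92512| = 0.25766, i.e. 0.258 to 3 decimal places.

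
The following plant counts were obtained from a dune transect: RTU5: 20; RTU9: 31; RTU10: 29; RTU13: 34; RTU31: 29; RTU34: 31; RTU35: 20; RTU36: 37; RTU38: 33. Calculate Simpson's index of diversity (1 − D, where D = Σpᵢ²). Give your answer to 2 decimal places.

Total N = 20+31+29+34+29+31+20+37+33 = 264, so the proportions are 0.07576, 0.11742, 0.10985, 0.12879, 0.10985, 0.11742, 0.07576, 0.14015, 0.125 (working shown to 5 dp, full precision carried).
D = 0.07576² + 0.11742² + 0.10985² + 0.12879² + 0.10985² + 0.11742² + 0.07576² + 0.14015² + 0.125² = 0.00574 + 0.01379 + 0.01207 + 0.01659 + 0.01207 + 0.01379 + 0.00574 + 0.01964 + 0.01562 = 0.11504.
So 1 − D = 0.88496, i.e. 0.88 to 2 decimal places.

0.88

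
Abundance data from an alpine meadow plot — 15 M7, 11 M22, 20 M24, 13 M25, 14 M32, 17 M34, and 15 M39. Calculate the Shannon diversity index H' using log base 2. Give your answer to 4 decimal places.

2.7848

Total N = 15+11+20+13+14+17+15 = 105, so the proportions are 0.142857, 0.104762, 0.190476, 0.12381, 0.133333, 0.161905, 0.142857 (working shown to 6 dp, full precision carried).
Each pᵢ log₂ pᵢ term: 0.142857×(-2.807355)=-0.401051, 0.104762×(-3.254814)=-0.340981, 0.190476×(-2.392317)=-0.455680, 0.12381×(-3.013806)=-0.373138, 0.133333×(-2.906891)=-0.387585, 0.161905×(-2.626783)=-0.425289, 0.142857×(-2.807355)=-0.401051.
Sum = -2.784773, so H' = 2.7848.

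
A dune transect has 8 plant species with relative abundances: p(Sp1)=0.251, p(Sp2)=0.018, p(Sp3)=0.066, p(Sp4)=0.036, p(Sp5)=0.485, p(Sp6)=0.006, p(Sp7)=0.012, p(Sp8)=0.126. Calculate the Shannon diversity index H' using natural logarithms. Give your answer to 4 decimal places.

1.4141

Each pᵢ ln pᵢ term (working shown to 6 dp, full precision carried): 0.251×(-1.382302)=-0.346958, 0.018×(-4.017384)=-0.072313, 0.066×(-2.718101)=-0.179395, 0.036×(-3.324236)=-0.119673, 0.485×(-0.723606)=-0.350949, 0.006×(-5.115996)=-0.030696, 0.012×(-4.422849)=-0.053074, 0.126×(-2.071473)=-0.261006.
Sum = -1.414063, so H' = 1.4141.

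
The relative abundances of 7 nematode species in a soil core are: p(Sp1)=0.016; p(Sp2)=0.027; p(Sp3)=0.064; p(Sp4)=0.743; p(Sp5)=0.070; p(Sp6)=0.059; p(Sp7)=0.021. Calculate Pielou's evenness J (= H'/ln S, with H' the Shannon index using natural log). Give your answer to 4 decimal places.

H' = −Σ pᵢ ln pᵢ = −((-0.066163) + (-0.097522) + (-0.175928) + (-0.220715) + (-0.186148) + (-0.166983) + (-0.081128)) = 0.994586 (working shown to 6 dp, full precision carried).
With S = 7 species, ln S = 1.945910, so J = 0.994586/1.945910 = 0.511116, i.e. 0.5111 to 4 decimal places.

0.5111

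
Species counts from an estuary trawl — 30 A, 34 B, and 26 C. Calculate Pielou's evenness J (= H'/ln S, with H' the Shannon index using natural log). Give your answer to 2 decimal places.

Total N = 30+34+26 = 90, so the proportions are 0.3333, 0.3778, 0.2889 (working shown to 4 dp, full precision carried).
H' = −Σ pᵢ ln pᵢ = −((-0.3662) + (-0.3677) + (-0.3587)) = 1.0927.
With S = 3 species, ln S = 1.0986, so J = 1.0927/1.0986 = 0.9946, i.e. 0.99 to 2 decimal places.

0.99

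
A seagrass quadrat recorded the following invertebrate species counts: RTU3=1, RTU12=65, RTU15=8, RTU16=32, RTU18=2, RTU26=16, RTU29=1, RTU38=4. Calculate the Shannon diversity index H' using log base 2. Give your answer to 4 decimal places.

Total N = 1+65+8+32+2+16+1+4 = 129, so the proportions are 0.007752, 0.503876, 0.062016, 0.248062, 0.015504, 0.124031, 0.007752, 0.031008 (working shown to 6 dp, full precision carried).
Each pᵢ log₂ pᵢ term: 0.007752×(-7.011227)=-0.054351, 0.503876×(-0.988859)=-0.498263, 0.062016×(-4.011227)=-0.248758, 0.248062×(-2.011227)=-0.498909, 0.015504×(-6.011227)=-0.093197, 0.124031×(-3.011227)=-0.373486, 0.007752×(-7.011227)=-0.054351, 0.031008×(-5.011227)=-0.155387.
Sum = -1.976701, so H' = 1.9767.

1.9767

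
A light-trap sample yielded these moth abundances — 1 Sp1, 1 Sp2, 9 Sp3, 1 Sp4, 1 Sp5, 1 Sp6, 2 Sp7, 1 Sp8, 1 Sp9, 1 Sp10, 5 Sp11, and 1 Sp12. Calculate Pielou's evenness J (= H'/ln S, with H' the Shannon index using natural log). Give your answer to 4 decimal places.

Total N = 1+1+9+1+1+1+2+1+1+1+5+1 = 25, so the proportions are 0.04, 0.04, 0.36, 0.04, 0.04, 0.04, 0.08, 0.04, 0.04, 0.04, 0.2, 0.04 (working shown to 6 dp, full precision carried).
H' = −Σ pᵢ ln pᵢ = −((-0.128755) + (-0.128755) + (-0.367794) + (-0.128755) + (-0.128755) + (-0.128755) + (-0.202058) + (-0.128755) + (-0.128755) + (-0.128755) + (-0.321888) + (-0.128755)) = 2.050536.
With S = 12 species, ln S = 2.484907, so J = 2.050536/2.484907 = 0.825196, i.e. 0.8252 to 4 decimal places.

0.8252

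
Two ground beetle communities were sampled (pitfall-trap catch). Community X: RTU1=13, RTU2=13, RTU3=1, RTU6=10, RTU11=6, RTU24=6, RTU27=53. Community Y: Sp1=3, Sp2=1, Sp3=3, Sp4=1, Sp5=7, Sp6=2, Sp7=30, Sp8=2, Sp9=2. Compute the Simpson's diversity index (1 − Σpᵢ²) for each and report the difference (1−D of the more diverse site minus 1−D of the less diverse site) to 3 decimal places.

0.058

Community X: N=102, proportions 0.12745, 0.12745, 0.0098, 0.09804, 0.05882, 0.05882, 0.51961, giving 1−D = 0.68089 (working shown to 5 dp, full precision carried).
Community Y: N=51, proportions 0.05882, 0.01961, 0.05882, 0.01961, 0.13725, 0.03922, 0.58824, 0.03922, 0.03922, giving 1−D = 0.62284.
Difference = |0.68089 − 0.62284| = 0.05805, i.e. 0.058 to 3 decimal places.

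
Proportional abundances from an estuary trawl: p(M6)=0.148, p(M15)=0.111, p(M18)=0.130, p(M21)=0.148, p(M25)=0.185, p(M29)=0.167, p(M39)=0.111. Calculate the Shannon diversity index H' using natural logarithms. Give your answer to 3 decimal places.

Each pᵢ ln pᵢ term (working shown to 5 dp, full precision carried): 0.148×(-1.91054)=-0.28276, 0.111×(-2.19823)=-0.24400, 0.13×(-2.04022)=-0.26523, 0.148×(-1.91054)=-0.28276, 0.185×(-1.68740)=-0.31217, 0.167×(-1.78976)=-0.29889, 0.111×(-2.19823)=-0.24400.
Sum = -1.92981, so H' = 1.930.

1.930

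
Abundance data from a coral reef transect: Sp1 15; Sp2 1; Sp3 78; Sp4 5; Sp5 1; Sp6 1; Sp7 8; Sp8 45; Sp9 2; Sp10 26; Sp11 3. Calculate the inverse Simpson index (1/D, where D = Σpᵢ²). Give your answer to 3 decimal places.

Total N = 15+1+78+5+1+1+8+45+2+26+3 = 185, so the proportions are 0.0810811, 0.0054054, 0.4216216, 0.027027, 0.0054054, 0.0054054, 0.0432432, 0.2432432, 0.0108108, 0.1405405, 0.0162162 (working shown to 7 dp, full precision carried).
D = 0.0810811² + 0.0054054² + 0.4216216² + 0.027027² + 0.0054054² + 0.0054054² + 0.0432432² + 0.2432432² + 0.0108108² + 0.1405405² + 0.0162162² = 0.0065741 + 0.0000292 + 0.1777648 + 0.0007305 + 0.0000292 + 0.0000292 + 0.0018700 + 0.0591673 + 0.0001169 + 0.0197516 + 0.0002630 = 0.2663258.
So 1/D = 3.75480, i.e. 3.755 to 3 decimal places.

3.755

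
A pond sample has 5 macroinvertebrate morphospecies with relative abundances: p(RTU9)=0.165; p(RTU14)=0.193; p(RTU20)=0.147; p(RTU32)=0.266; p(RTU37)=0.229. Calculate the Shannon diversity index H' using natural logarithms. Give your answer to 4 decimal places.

1.5864

Each pᵢ ln pᵢ term (working shown to 7 dp, full precision carried): 0.165×(-1.8018098)=-0.2972986, 0.193×(-1.6450651)=-0.3174976, 0.147×(-1.9173227)=-0.2818464, 0.266×(-1.3242590)=-0.3522529, 0.229×(-1.4740333)=-0.3375536.
Sum = -1.5864491, so H' = 1.5864.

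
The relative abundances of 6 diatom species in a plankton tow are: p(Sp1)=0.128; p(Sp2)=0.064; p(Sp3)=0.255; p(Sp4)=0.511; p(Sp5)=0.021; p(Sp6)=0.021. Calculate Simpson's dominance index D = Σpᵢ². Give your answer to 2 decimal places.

0.35

D = 0.128² + 0.064² + 0.255² + 0.511² + 0.021² + 0.021² = 0.0164 + 0.0041 + 0.0650 + 0.2611 + 0.0004 + 0.0004 = 0.3475 (working shown to 4 dp, full precision carried).
To 2 decimal places, D = 0.35.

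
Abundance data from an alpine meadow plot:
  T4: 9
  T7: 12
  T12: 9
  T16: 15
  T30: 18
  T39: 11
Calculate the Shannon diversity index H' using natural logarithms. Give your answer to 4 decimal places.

1.7582

Total N = 9+12+9+15+18+11 = 74, so the proportions are 0.121622, 0.162162, 0.121622, 0.202703, 0.243243, 0.148649 (working shown to 6 dp, full precision carried).
Each pᵢ ln pᵢ term: 0.121622×(-2.106841)=-0.256237, 0.162162×(-1.819158)=-0.294999, 0.121622×(-2.106841)=-0.256237, 0.202703×(-1.596015)=-0.323517, 0.243243×(-1.413693)=-0.343871, 0.148649×(-1.906170)=-0.283350.
Sum = -1.758211, so H' = 1.7582.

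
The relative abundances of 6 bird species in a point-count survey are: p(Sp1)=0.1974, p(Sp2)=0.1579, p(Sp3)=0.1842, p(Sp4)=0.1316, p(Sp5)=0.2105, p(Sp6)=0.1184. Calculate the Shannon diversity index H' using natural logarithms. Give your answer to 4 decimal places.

Each pᵢ ln pᵢ term (working shown to 6 dp, full precision carried): 0.1974×(-1.622523)=-0.320286, 0.1579×(-1.845793)=-0.291451, 0.1842×(-1.691733)=-0.311617, 0.1316×(-2.027988)=-0.266883, 0.2105×(-1.558270)=-0.328016, 0.1184×(-2.133687)=-0.252628.
Sum = -1.770882, so H' = 1.7709.

1.7709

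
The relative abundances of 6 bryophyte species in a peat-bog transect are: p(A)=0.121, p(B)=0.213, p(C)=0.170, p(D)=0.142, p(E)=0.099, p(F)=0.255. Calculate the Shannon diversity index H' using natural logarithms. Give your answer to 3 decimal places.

1.741

Each pᵢ ln pᵢ term (working shown to 5 dp, full precision carried): 0.121×(-2.11196)=-0.25555, 0.213×(-1.54646)=-0.32940, 0.17×(-1.77196)=-0.30123, 0.142×(-1.95193)=-0.27717, 0.099×(-2.31264)=-0.22895, 0.255×(-1.36649)=-0.34846.
Sum = -1.74076, so H' = 1.741.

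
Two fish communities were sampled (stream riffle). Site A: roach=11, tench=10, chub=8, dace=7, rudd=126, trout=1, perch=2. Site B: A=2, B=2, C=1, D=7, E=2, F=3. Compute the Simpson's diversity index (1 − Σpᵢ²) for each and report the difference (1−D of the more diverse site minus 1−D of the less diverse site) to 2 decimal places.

0.35

Site A: N=165, proportions 0.0667, 0.0606, 0.0485, 0.0424, 0.7636, 0.0061, 0.0121, giving 1−D = 0.4044 (working shown to 4 dp, full precision carried).
Site B: N=17, proportions 0.1176, 0.1176, 0.0588, 0.4118, 0.1176, 0.1765, giving 1−D = 0.7543.
Difference = |0.4044 − 0.7543| = 0.3499, i.e. 0.35 to 2 decimal places.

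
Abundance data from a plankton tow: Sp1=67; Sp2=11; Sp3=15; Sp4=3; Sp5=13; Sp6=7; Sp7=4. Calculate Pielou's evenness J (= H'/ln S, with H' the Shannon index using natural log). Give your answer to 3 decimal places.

Total N = 67+11+15+3+13+7+4 = 120, so the proportions are 0.55833, 0.09167, 0.125, 0.025, 0.10833, 0.05833, 0.03333 (working shown to 5 dp, full precision carried).
H' = −Σ pᵢ ln pᵢ = −((-0.32540) + (-0.21905) + (-0.25993) + (-0.09222) + (-0.24078) + (-0.16576) + (-0.11337)) = 1.41650.
With S = 7 species, ln S = 1.94591, so J = 1.41650/1.94591 = 0.72794, i.e. 0.728 to 3 decimal places.

0.728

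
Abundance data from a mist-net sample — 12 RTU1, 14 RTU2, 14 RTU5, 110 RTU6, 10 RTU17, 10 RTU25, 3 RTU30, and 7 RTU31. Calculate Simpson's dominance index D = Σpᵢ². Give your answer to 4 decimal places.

0.3980

Total N = 12+14+14+110+10+10+3+7 = 180, so the proportions are 0.066667, 0.077778, 0.077778, 0.611111, 0.055556, 0.055556, 0.016667, 0.038889 (working shown to 6 dp, full precision carried).
D = 0.066667² + 0.077778² + 0.077778² + 0.611111² + 0.055556² + 0.055556² + 0.016667² + 0.038889² = 0.004444 + 0.006049 + 0.006049 + 0.373457 + 0.003086 + 0.003086 + 0.000278 + 0.001512 = 0.397963.
To 4 decimal places, D = 0.3980.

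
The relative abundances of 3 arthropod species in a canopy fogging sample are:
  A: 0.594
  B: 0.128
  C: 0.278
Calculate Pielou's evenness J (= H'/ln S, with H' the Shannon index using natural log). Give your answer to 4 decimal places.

H' = −Σ pᵢ ln pᵢ = −((-0.309400) + (-0.263133) + (-0.355877)) = 0.928410 (working shown to 6 dp, full precision carried).
With S = 3 species, ln S = 1.098612, so J = 0.928410/1.098612 = 0.845076, i.e. 0.8451 to 4 decimal places.

0.8451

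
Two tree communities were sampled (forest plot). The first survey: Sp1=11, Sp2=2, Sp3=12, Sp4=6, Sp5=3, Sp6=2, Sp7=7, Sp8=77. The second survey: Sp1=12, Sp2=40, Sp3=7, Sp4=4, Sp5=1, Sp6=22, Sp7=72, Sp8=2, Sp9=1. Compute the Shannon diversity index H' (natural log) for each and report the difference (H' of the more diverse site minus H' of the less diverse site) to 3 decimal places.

The first survey: N=120, proportions 0.09167, 0.01667, 0.1, 0.05, 0.025, 0.01667, 0.05833, 0.64167, giving H' = 1.27825 (working shown to 5 dp, full precision carried).
The second survey: N=161, proportions 0.07453, 0.24845, 0.04348, 0.02484, 0.00621, 0.13665, 0.4472, 0.01242, 0.00621, giving H' = 1.51712.
Difference = |1.27825 − 1.51712| = 0.23887, i.e. 0.239 to 3 decimal places.

0.239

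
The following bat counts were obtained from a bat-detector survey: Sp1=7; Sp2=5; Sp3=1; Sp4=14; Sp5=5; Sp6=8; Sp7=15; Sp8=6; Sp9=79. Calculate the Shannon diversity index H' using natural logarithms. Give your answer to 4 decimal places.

1.5141

Total N = 7+5+1+14+5+8+15+6+79 = 140, so the proportions are 0.05, 0.035714, 0.007143, 0.1, 0.035714, 0.057143, 0.107143, 0.042857, 0.564286 (working shown to 6 dp, full precision carried).
Each pᵢ ln pᵢ term: 0.05×(-2.995732)=-0.149787, 0.035714×(-3.332205)=-0.119007, 0.007143×(-4.941642)=-0.035297, 0.1×(-2.302585)=-0.230259, 0.035714×(-3.332205)=-0.119007, 0.057143×(-2.862201)=-0.163554, 0.107143×(-2.233592)=-0.239313, 0.042857×(-3.149883)=-0.134995, 0.564286×(-0.572195)=-0.322881.
Sum = -1.514101, so H' = 1.5141.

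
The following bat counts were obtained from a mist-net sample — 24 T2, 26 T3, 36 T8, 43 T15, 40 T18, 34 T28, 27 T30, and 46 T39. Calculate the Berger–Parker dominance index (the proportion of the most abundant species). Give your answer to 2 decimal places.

Total N = 24+26+36+43+40+34+27+46 = 276, so the proportions are 0.087, 0.0942, 0.1304, 0.1558, 0.1449, 0.1232, 0.0978, 0.1667 (working shown to 4 dp, full precision carried).
The largest proportion is 0.1667, i.e. d = 0.17 to 2 decimal places.

0.17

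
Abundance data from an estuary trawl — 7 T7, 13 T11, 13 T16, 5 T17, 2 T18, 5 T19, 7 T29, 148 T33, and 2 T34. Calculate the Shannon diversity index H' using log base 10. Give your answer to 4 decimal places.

Total N = 7+13+13+5+2+5+7+148+2 = 202, so the proportions are 0.034653, 0.064356, 0.064356, 0.024752, 0.009901, 0.024752, 0.034653, 0.732673, 0.009901 (working shown to 6 dp, full precision carried).
Each pᵢ log₁₀ pᵢ term: 0.034653×(-1.460253)=-0.050603, 0.064356×(-1.191408)=-0.076675, 0.064356×(-1.191408)=-0.076675, 0.024752×(-1.606381)=-0.039762, 0.009901×(-2.004321)=-0.019845, 0.024752×(-1.606381)=-0.039762, 0.034653×(-1.460253)=-0.050603, 0.732673×(-0.135090)=-0.098977, 0.009901×(-2.004321)=-0.019845.
Sum = -0.472745, so H' = 0.4727.

0.4727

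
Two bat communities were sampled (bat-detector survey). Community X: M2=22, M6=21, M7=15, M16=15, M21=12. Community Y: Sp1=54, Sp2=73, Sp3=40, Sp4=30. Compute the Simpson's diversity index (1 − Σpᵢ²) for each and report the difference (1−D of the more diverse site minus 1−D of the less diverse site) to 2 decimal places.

0.07

Community X: N=85, proportions 0.25882, 0.24706, 0.17647, 0.17647, 0.14118, giving 1−D = 0.78976 (working shown to 5 dp, full precision carried).
Community Y: N=197, proportions 0.27411, 0.37056, 0.20305, 0.15228, giving 1−D = 0.72313.
Difference = |0.78976 − 0.72313| = 0.06663, i.e. 0.07 to 2 decimal places.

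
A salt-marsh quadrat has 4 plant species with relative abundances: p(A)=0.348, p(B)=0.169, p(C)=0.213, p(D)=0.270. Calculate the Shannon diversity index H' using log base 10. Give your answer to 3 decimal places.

Each pᵢ log₁₀ pᵢ term (working shown to 5 dp, full precision carried): 0.348×(-0.45842)=-0.15953, 0.169×(-0.77211)=-0.13049, 0.213×(-0.67162)=-0.14306, 0.27×(-0.56864)=-0.15353.
Sum = -0.58660, so H' = 0.587.

0.587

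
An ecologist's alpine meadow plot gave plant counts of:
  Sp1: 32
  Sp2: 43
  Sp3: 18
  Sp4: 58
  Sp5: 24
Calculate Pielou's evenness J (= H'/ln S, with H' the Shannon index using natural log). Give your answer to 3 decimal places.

Total N = 32+43+18+58+24 = 175, so the proportions are 0.18286, 0.24571, 0.10286, 0.33143, 0.13714 (working shown to 5 dp, full precision carried).
H' = −Σ pᵢ ln pᵢ = −((-0.31068) + (-0.34488) + (-0.23394) + (-0.36601) + (-0.27247)) = 1.52798.
With S = 5 species, ln S = 1.60944, so J = 1.52798/1.60944 = 0.94939, i.e. 0.949 to 3 decimal places.

0.949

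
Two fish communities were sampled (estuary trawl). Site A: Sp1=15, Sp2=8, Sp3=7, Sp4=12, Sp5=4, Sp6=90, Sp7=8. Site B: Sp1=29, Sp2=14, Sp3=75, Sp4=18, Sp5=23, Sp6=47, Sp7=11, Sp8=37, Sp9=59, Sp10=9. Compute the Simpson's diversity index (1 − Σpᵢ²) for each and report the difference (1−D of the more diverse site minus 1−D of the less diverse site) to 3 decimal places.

0.275

Site A: N=144, proportions 0.10417, 0.05556, 0.04861, 0.08333, 0.02778, 0.625, 0.05556, giving 1−D = 0.58227 (working shown to 5 dp, full precision carried).
Site B: N=322, proportions 0.09006, 0.04348, 0.23292, 0.0559, 0.07143, 0.14596, 0.03416, 0.11491, 0.18323, 0.02795, giving 1−D = 0.85749.
Difference = |0.58227 − 0.85749| = 0.27522, i.e. 0.275 to 3 decimal places.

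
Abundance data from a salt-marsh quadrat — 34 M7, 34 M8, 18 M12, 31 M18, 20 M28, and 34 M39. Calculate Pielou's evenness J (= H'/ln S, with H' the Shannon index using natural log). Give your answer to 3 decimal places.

0.983

Total N = 34+34+18+31+20+34 = 171, so the proportions are 0.19883, 0.19883, 0.10526, 0.18129, 0.11696, 0.19883 (working shown to 5 dp, full precision carried).
H' = −Σ pᵢ ln pᵢ = −((-0.32117) + (-0.32117) + (-0.23698) + (-0.30958) + (-0.25099) + (-0.32117)) = 1.76106.
With S = 6 species, ln S = 1.79176, so J = 1.76106/1.79176 = 0.98286, i.e. 0.983 to 3 decimal places.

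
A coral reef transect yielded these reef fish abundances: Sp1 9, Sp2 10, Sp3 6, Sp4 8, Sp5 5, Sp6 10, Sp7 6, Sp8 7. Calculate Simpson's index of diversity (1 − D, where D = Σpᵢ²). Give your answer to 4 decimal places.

Total N = 9+10+6+8+5+10+6+7 = 61, so the proportions are 0.147541, 0.163934, 0.098361, 0.131148, 0.081967, 0.163934, 0.098361, 0.114754 (working shown to 6 dp, full precision carried).
D = 0.147541² + 0.163934² + 0.098361² + 0.131148² + 0.081967² + 0.163934² + 0.098361² + 0.114754² = 0.021768 + 0.026874 + 0.009675 + 0.017200 + 0.006719 + 0.026874 + 0.009675 + 0.013169 = 0.131954.
So 1 − D = 0.868046, i.e. 0.8680 to 4 decimal places.

0.8680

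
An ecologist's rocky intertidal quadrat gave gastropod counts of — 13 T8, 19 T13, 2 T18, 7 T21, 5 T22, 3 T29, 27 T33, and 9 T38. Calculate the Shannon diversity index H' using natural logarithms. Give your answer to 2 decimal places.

Total N = 13+19+2+7+5+3+27+9 = 85, so the proportions are 0.1529, 0.2235, 0.0235, 0.0824, 0.0588, 0.0353, 0.3176, 0.1059 (working shown to 4 dp, full precision carried).
Each pᵢ ln pᵢ term: 0.1529×(-1.8777)=-0.2872, 0.2235×(-1.4982)=-0.3349, 0.0235×(-3.7495)=-0.0882, 0.0824×(-2.4967)=-0.2056, 0.0588×(-2.8332)=-0.1667, 0.0353×(-3.3440)=-0.1180, 0.3176×(-1.1468)=-0.3643, 0.1059×(-2.2454)=-0.2378.
Sum = -1.8026, so H' = 1.80.

1.80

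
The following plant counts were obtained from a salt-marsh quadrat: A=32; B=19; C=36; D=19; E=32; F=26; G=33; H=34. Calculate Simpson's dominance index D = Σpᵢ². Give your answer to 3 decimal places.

0.131

Total N = 32+19+36+19+32+26+33+34 = 231, so the proportions are 0.13853, 0.08225, 0.15584, 0.08225, 0.13853, 0.11255, 0.14286, 0.14719 (working shown to 5 dp, full precision carried).
D = 0.13853² + 0.08225² + 0.15584² + 0.08225² + 0.13853² + 0.11255² + 0.14286² + 0.14719² = 0.01919 + 0.00677 + 0.02429 + 0.00677 + 0.01919 + 0.01267 + 0.02041 + 0.02166 = 0.13094.
To 3 decimal places, D = 0.131.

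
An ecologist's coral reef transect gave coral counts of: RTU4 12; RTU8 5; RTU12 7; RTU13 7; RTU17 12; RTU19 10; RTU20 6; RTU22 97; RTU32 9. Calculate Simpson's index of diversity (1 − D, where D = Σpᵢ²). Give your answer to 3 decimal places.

0.631

Total N = 12+5+7+7+12+10+6+97+9 = 165, so the proportions are 0.07273, 0.0303, 0.04242, 0.04242, 0.07273, 0.06061, 0.03636, 0.58788, 0.05455 (working shown to 5 dp, full precision carried).
D = 0.07273² + 0.0303² + 0.04242² + 0.04242² + 0.07273² + 0.06061² + 0.03636² + 0.58788² + 0.05455² = 0.00529 + 0.00092 + 0.00180 + 0.00180 + 0.00529 + 0.00367 + 0.00132 + 0.34560 + 0.00298 = 0.36867.
So 1 − D = 0.63133, i.e. 0.631 to 3 decimal places.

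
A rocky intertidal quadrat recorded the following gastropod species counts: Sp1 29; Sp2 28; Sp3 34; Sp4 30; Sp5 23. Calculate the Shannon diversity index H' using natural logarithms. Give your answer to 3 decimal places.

Total N = 29+28+34+30+23 = 144, so the proportions are 0.20139, 0.19444, 0.23611, 0.20833, 0.15972 (working shown to 5 dp, full precision carried).
Each pᵢ ln pᵢ term: 0.20139×(-1.60252)=-0.32273, 0.19444×(-1.63761)=-0.31842, 0.23611×(-1.44345)=-0.34082, 0.20833×(-1.56862)=-0.32679, 0.15972×(-1.83432)=-0.29298.
Sum = -1.60174, so H' = 1.602.

1.602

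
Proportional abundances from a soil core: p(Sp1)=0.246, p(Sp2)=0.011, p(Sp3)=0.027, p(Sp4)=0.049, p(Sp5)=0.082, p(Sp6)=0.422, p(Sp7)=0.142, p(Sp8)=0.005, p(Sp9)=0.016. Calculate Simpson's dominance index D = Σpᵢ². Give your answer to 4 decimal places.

D = 0.246² + 0.011² + 0.027² + 0.049² + 0.082² + 0.422² + 0.142² + 0.005² + 0.016² = 0.060516 + 0.000121 + 0.000729 + 0.002401 + 0.006724 + 0.178084 + 0.020164 + 0.000025 + 0.000256 = 0.269020 (working shown to 6 dp, full precision carried).
To 4 decimal places, D = 0.2690.

0.2690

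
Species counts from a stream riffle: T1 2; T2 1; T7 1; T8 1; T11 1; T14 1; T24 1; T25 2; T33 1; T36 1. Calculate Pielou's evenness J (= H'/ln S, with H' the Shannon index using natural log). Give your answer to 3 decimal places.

0.979

Total N = 2+1+1+1+1+1+1+2+1+1 = 12, so the proportions are 0.16667, 0.08333, 0.08333, 0.08333, 0.08333, 0.08333, 0.08333, 0.16667, 0.08333, 0.08333 (working shown to 5 dp, full precision carried).
H' = −Σ pᵢ ln pᵢ = −((-0.29863) + (-0.20708) + (-0.20708) + (-0.20708) + (-0.20708) + (-0.20708) + (-0.20708) + (-0.29863) + (-0.20708) + (-0.20708)) = 2.25386.
With S = 10 species, ln S = 2.30259, so J = 2.25386/2.30259 = 0.97884, i.e. 0.979 to 3 decimal places.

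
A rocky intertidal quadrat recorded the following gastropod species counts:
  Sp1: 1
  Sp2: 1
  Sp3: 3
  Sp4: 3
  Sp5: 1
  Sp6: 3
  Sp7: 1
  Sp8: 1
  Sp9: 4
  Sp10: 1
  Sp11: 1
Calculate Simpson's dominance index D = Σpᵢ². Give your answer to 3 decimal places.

0.125

Total N = 1+1+3+3+1+3+1+1+4+1+1 = 20, so the proportions are 0.05, 0.05, 0.15, 0.15, 0.05, 0.15, 0.05, 0.05, 0.2, 0.05, 0.05 (working shown to 5 dp, full precision carried).
D = 0.05² + 0.05² + 0.15² + 0.15² + 0.05² + 0.15² + 0.05² + 0.05² + 0.2² + 0.05² + 0.05² = 0.00250 + 0.00250 + 0.02250 + 0.02250 + 0.00250 + 0.02250 + 0.00250 + 0.00250 + 0.04000 + 0.00250 + 0.00250 = 0.12500.
To 3 decimal places, D = 0.125.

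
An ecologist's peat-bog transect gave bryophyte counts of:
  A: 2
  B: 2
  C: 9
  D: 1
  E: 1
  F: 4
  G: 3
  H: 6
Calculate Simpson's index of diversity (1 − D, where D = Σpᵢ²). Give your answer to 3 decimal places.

Total N = 2+2+9+1+1+4+3+6 = 28, so the proportions are 0.07143, 0.07143, 0.32143, 0.03571, 0.03571, 0.14286, 0.10714, 0.21429 (working shown to 5 dp, full precision carried).
D = 0.07143² + 0.07143² + 0.32143² + 0.03571² + 0.03571² + 0.14286² + 0.10714² + 0.21429² = 0.00510 + 0.00510 + 0.10332 + 0.00128 + 0.00128 + 0.02041 + 0.01148 + 0.04592 = 0.19388.
So 1 − D = 0.80612, i.e. 0.806 to 3 decimal places.

0.806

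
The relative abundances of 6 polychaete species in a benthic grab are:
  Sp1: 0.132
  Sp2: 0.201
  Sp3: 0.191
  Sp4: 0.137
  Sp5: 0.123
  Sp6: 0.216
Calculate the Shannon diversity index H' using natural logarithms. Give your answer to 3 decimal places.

1.767

Each pᵢ ln pᵢ term (working shown to 5 dp, full precision carried): 0.132×(-2.02495)=-0.26729, 0.201×(-1.60445)=-0.32249, 0.191×(-1.65548)=-0.31620, 0.137×(-1.98777)=-0.27233, 0.123×(-2.09557)=-0.25776, 0.216×(-1.53248)=-0.33102.
Sum = -1.76708, so H' = 1.767.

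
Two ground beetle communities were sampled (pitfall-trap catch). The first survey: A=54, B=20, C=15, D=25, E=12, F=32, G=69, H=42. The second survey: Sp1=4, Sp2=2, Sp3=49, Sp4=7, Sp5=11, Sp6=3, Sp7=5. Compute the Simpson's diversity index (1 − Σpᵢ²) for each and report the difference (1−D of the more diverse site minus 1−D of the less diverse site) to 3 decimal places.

0.236

The first survey: N=269, proportions 0.20074, 0.07435, 0.05576, 0.09294, 0.04461, 0.11896, 0.25651, 0.15613, giving 1−D = 0.83611 (working shown to 5 dp, full precision carried).
The second survey: N=81, proportions 0.04938, 0.02469, 0.60494, 0.08642, 0.1358, 0.03704, 0.06173, giving 1−D = 0.59991.
Difference = |0.83611 − 0.59991| = 0.23620, i.e. 0.236 to 3 decimal places.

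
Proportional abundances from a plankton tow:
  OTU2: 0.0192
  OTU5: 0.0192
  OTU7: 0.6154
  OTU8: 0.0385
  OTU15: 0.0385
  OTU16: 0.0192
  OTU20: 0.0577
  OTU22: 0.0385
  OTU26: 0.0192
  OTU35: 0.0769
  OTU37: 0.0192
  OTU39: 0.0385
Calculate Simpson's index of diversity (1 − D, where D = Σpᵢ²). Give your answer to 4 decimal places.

D = 0.0192² + 0.0192² + 0.6154² + 0.0385² + 0.0385² + 0.0192² + 0.0577² + 0.0385² + 0.0192² + 0.0769² + 0.0192² + 0.0385² = 0.000369 + 0.000369 + 0.378717 + 0.001482 + 0.001482 + 0.000369 + 0.003329 + 0.001482 + 0.000369 + 0.005914 + 0.000369 + 0.001482 = 0.395732 (working shown to 6 dp, full precision carried).
So 1 − D = 0.604268, i.e. 0.6043 to 4 decimal places.

0.6043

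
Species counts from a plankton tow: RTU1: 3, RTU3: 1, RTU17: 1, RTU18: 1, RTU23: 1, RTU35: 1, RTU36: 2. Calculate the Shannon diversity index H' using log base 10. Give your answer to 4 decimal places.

0.7967

Total N = 3+1+1+1+1+1+2 = 10, so the proportions are 0.3, 0.1, 0.1, 0.1, 0.1, 0.1, 0.2 (working shown to 6 dp, full precision carried).
Each pᵢ log₁₀ pᵢ term: 0.3×(-0.522879)=-0.156864, 0.1×(-1.000000)=-0.100000, 0.1×(-1.000000)=-0.100000, 0.1×(-1.000000)=-0.100000, 0.1×(-1.000000)=-0.100000, 0.1×(-1.000000)=-0.100000, 0.2×(-0.698970)=-0.139794.
Sum = -0.796658, so H' = 0.7967.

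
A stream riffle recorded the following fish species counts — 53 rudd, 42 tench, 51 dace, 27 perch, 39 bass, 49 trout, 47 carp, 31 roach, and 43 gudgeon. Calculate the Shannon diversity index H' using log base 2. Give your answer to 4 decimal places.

Total N = 53+42+51+27+39+49+47+31+43 = 382, so the proportions are 0.138743, 0.109948, 0.133508, 0.070681, 0.102094, 0.128272, 0.123037, 0.081152, 0.112565 (working shown to 6 dp, full precision carried).
Each pᵢ log₂ pᵢ term: 0.138743×(-2.849508)=-0.395351, 0.109948×(-3.185111)=-0.350195, 0.133508×(-2.905003)=-0.387841, 0.070681×(-3.822541)=-0.270180, 0.102094×(-3.292027)=-0.336097, 0.128272×(-2.962719)=-0.380035, 0.123037×(-3.022840)=-0.371920, 0.081152×(-3.623233)=-0.294032, 0.112565×(-3.151164)=-0.354712.
Sum = -3.140362, so H' = 3.1404.

3.1404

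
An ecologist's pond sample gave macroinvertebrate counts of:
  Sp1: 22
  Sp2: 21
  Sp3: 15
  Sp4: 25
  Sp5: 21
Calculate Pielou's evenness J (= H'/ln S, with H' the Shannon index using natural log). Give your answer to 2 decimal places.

0.99

Total N = 22+21+15+25+21 = 104, so the proportions are 0.2115, 0.2019, 0.1442, 0.2404, 0.2019 (working shown to 4 dp, full precision carried).
H' = −Σ pᵢ ln pᵢ = −((-0.3286) + (-0.3231) + (-0.2793) + (-0.3427) + (-0.3231)) = 1.5966.
With S = 5 species, ln S = 1.6094, so J = 1.5966/1.6094 = 0.9921, i.e. 0.99 to 2 decimal places.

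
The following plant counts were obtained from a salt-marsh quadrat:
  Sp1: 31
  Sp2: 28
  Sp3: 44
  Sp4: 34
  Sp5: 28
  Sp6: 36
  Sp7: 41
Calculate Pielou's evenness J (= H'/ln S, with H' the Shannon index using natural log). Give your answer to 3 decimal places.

Total N = 31+28+44+34+28+36+41 = 242, so the proportions are 0.1281, 0.1157, 0.18182, 0.1405, 0.1157, 0.14876, 0.16942 (working shown to 5 dp, full precision carried).
H' = −Σ pᵢ ln pᵢ = −((-0.26324) + (-0.24954) + (-0.30995) + (-0.27573) + (-0.24954) + (-0.28345) + (-0.30079)) = 1.93224.
With S = 7 species, ln S = 1.94591, so J = 1.93224/1.94591 = 0.99298, i.e. 0.993 to 3 decimal places.

0.993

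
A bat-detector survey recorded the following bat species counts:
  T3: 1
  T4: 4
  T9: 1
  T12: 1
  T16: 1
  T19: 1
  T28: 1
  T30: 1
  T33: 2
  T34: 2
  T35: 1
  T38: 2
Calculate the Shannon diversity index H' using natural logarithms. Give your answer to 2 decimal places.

Total N = 1+4+1+1+1+1+1+1+2+2+1+2 = 18, so the proportions are 0.0556, 0.2222, 0.0556, 0.0556, 0.0556, 0.0556, 0.0556, 0.0556, 0.1111, 0.1111, 0.0556, 0.1111 (working shown to 4 dp, full precision carried).
Each pᵢ ln pᵢ term: 0.0556×(-2.8904)=-0.1606, 0.2222×(-1.5041)=-0.3342, 0.0556×(-2.8904)=-0.1606, 0.0556×(-2.8904)=-0.1606, 0.0556×(-2.8904)=-0.1606, 0.0556×(-2.8904)=-0.1606, 0.0556×(-2.8904)=-0.1606, 0.0556×(-2.8904)=-0.1606, 0.1111×(-2.1972)=-0.2441, 0.1111×(-2.1972)=-0.2441, 0.0556×(-2.8904)=-0.1606, 0.1111×(-2.1972)=-0.2441.
Sum = -2.3513, so H' = 2.35.

2.35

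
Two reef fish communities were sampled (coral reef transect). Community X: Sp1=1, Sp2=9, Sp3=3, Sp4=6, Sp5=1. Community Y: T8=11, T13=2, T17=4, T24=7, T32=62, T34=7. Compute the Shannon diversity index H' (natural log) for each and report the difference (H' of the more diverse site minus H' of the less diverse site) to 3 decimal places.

Community X: N=20, proportions 0.05, 0.45, 0.15, 0.3, 0.05, giving H' = 1.30466 (working shown to 5 dp, full precision carried).
Community Y: N=93, proportions 0.11828, 0.02151, 0.04301, 0.07527, 0.66667, 0.07527, giving H' = 1.13009.
Difference = |1.30466 − 1.13009| = 0.17457, i.e. 0.175 to 3 decimal places.

0.175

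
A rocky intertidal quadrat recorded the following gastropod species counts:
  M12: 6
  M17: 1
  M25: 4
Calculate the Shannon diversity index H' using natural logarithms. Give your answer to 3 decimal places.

Total N = 6+1+4 = 11, so the proportions are 0.54545, 0.09091, 0.36364 (working shown to 5 dp, full precision carried).
Each pᵢ ln pᵢ term: 0.54545×(-0.60614)=-0.33062, 0.09091×(-2.39790)=-0.21799, 0.36364×(-1.01160)=-0.36785.
Sum = -0.91646, so H' = 0.916.

0.916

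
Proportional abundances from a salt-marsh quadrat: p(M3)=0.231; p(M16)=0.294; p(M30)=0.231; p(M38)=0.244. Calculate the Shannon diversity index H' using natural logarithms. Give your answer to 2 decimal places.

Each pᵢ ln pᵢ term (working shown to 4 dp, full precision carried): 0.231×(-1.4653)=-0.3385, 0.294×(-1.2242)=-0.3599, 0.231×(-1.4653)=-0.3385, 0.244×(-1.4106)=-0.3442.
Sum = -1.3811, so H' = 1.38.

1.38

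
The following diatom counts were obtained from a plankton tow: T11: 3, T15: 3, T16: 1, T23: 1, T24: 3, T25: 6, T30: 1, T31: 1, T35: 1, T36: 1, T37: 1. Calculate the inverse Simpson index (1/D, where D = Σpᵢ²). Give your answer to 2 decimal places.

6.91

Total N = 3+3+1+1+3+6+1+1+1+1+1 = 22, so the proportions are 0.136364, 0.136364, 0.045455, 0.045455, 0.136364, 0.272727, 0.045455, 0.045455, 0.045455, 0.045455, 0.045455 (working shown to 6 dp, full precision carried).
D = 0.136364² + 0.136364² + 0.045455² + 0.045455² + 0.136364² + 0.272727² + 0.045455² + 0.045455² + 0.045455² + 0.045455² + 0.045455² = 0.018595 + 0.018595 + 0.002066 + 0.002066 + 0.018595 + 0.074380 + 0.002066 + 0.002066 + 0.002066 + 0.002066 + 0.002066 = 0.144628.
So 1/D = 6.9143, i.e. 6.91 to 2 decimal places.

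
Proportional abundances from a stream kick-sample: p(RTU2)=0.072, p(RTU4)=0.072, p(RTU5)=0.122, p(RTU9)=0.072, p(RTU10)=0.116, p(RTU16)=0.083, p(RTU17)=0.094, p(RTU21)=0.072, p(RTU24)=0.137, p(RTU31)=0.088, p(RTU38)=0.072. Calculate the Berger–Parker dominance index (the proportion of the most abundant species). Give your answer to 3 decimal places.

0.137

The largest proportion is 0.137, i.e. d = 0.137 to 3 decimal places.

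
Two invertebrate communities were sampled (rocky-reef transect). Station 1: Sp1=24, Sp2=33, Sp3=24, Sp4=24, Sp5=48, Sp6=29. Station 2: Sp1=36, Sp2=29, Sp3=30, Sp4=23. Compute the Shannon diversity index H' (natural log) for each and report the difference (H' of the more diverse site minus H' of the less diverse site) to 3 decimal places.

Station 1: N=182, proportions 0.13187, 0.18132, 0.13187, 0.13187, 0.26374, 0.15934, giving H' = 1.75525 (working shown to 5 dp, full precision carried).
Station 2: N=118, proportions 0.30508, 0.24576, 0.25424, 0.19492, giving H' = 1.37399.
Difference = |1.75525 − 1.37399| = 0.38126, i.e. 0.381 to 3 decimal places.

0.381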